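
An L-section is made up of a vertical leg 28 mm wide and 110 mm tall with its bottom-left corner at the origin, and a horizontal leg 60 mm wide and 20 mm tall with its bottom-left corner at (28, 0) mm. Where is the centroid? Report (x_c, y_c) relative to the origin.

vertical leg: A = 28 × 110 = 3080.00, centroid at (14.00, 55.00).
horizontal leg: A = 60 × 20 = 1200.00, centroid at (58.00, 10.00).
ΣA = 4280.00 mm²
ΣAx_c = (3080.00)(14.00) + (1200.00)(58.00) = 112720.00 mm³
ΣAy_c = (3080.00)(55.00) + (1200.00)(10.00) = 181400.00 mm³
x_c = 112720.00 / 4280.00 = 26.34 mm
y_c = 181400.00 / 4280.00 = 42.38 mm

x_c = 26.34 mm, y_c = 42.38 mm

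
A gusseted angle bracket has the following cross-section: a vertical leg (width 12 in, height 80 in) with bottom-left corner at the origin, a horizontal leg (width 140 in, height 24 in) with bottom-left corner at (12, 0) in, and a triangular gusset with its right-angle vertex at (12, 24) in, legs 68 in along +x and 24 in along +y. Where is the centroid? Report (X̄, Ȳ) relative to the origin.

vertical leg: A = 12 × 80 = 960.00, centroid at (6.00, 40.00).
horizontal leg: A = 140 × 24 = 3360.00, centroid at (82.00, 12.00).
gusset: A = ½·68·24 = 816.00, centroid at (34.67, 32.00).
ΣA = 5136.00 in²
ΣAX̄ = (960.00)(6.00) + (3360.00)(82.00) + (816.00)(34.67) = 309568.00 in³
ΣAȲ = (960.00)(40.00) + (3360.00)(12.00) + (816.00)(32.00) = 104832.00 in³
X̄ = 309568.00 / 5136.00 = 60.27 in
Ȳ = 104832.00 / 5136.00 = 20.41 in

X̄ = 60.27 in, Ȳ = 20.41 in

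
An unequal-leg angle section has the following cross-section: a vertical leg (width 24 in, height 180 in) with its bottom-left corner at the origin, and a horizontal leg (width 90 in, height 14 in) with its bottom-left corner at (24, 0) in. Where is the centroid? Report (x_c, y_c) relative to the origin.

vertical leg: A = 24 × 180 = 4320.00, centroid at (12.00, 90.00).
horizontal leg: A = 90 × 14 = 1260.00, centroid at (69.00, 7.00).
ΣA = 5580.00 in²
ΣAx_c = (4320.00)(12.00) + (1260.00)(69.00) = 138780.00 in³
ΣAy_c = (4320.00)(90.00) + (1260.00)(7.00) = 397620.00 in³
x_c = 138780.00 / 5580.00 = 24.87 in
y_c = 397620.00 / 5580.00 = 71.26 in

x_c = 24.87 in, y_c = 71.26 in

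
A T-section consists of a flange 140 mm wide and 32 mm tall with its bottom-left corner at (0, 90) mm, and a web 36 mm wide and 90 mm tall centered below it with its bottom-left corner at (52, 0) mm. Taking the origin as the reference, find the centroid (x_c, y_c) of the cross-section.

x_c = 70.00 mm, y_c = 80.40 mm

Part | A | x̄ᵢ | ȳᵢ | A·x̄ᵢ | A·ȳᵢ
web | 3240.00 | 70.00 | 45.00 | 226800.00 | 145800.00
flange | 4480.00 | 70.00 | 106.00 | 313600.00 | 474880.00
Σ | 7720.00 |  |  | 540400.00 | 620680.00
x_c = 540400.00 / 7720.00 = 70.00 mm
y_c = 620680.00 / 7720.00 = 80.40 mm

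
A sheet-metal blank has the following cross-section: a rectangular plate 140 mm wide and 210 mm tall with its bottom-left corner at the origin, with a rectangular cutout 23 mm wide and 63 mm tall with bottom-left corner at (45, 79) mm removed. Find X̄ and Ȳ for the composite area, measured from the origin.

X̄ = 70.70 mm, Ȳ = 104.71 mm

plate: A = 140 × 210 = 29400.00, centroid at (70.00, 105.00).
hole: A = −(23 × 63) = -1449.00, centroid at (56.50, 110.50).
ΣA = 27951.00 mm²
ΣAX̄ = (29400.00)(70.00) + (-1449.00)(56.50) = 1976131.50 mm³
ΣAȲ = (29400.00)(105.00) + (-1449.00)(110.50) = 2926885.50 mm³
X̄ = 1976131.50 / 27951.00 = 70.70 mm
Ȳ = 2926885.50 / 27951.00 = 104.71 mm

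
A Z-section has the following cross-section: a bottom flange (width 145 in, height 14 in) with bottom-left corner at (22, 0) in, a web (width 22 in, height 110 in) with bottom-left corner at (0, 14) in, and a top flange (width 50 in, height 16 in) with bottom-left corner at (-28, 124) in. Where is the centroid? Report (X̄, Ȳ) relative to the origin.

bottom flange: A = 145 × 14 = 2030.00, centroid at (94.50, 7.00).
web: A = 22 × 110 = 2420.00, centroid at (11.00, 69.00).
top flange: A = 50 × 16 = 800.00, centroid at (-3.00, 132.00).
ΣA = 5250.00 in²
ΣAX̄ = (2030.00)(94.50) + (2420.00)(11.00) + (800.00)(-3.00) = 216055.00 in³
ΣAȲ = (2030.00)(7.00) + (2420.00)(69.00) + (800.00)(132.00) = 286790.00 in³
X̄ = 216055.00 / 5250.00 = 41.15 in
Ȳ = 286790.00 / 5250.00 = 54.63 in

X̄ = 41.15 in, Ȳ = 54.63 in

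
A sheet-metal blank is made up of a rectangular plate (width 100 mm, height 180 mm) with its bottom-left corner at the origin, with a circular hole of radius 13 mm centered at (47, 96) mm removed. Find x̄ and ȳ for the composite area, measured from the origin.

x̄ = 50.09 mm, ȳ = 89.82 mm

plate: A = 100 × 180 = 18000.00, centroid at (50.00, 90.00).
hole: A = −π·13² = -530.93, centroid at (47.00, 96.00).
ΣA = 17469.07 mm², ΣAx̄ = 875046.33 mm³, ΣAȳ = 1569030.80 mm³.
x̄ = 875046.33/17469.07 = 50.09 mm; ȳ = 1569030.80/17469.07 = 89.82 mm.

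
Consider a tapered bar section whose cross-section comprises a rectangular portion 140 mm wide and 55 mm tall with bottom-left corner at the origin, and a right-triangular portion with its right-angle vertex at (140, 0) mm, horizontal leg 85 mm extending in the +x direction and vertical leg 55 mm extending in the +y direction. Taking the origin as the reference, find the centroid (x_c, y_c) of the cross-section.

rectangular portion: A = 140 × 55 = 7700.00, centroid at (70.00, 27.50).
triangular portion: A = ½·85·55 = 2337.50, centroid at (168.33, 18.33).
ΣA = 10037.50 mm², ΣAx_c = 932479.17 mm³, ΣAy_c = 254604.17 mm³.
x_c = 932479.17/10037.50 = 92.90 mm; y_c = 254604.17/10037.50 = 25.37 mm.

x_c = 92.90 mm, y_c = 25.37 mm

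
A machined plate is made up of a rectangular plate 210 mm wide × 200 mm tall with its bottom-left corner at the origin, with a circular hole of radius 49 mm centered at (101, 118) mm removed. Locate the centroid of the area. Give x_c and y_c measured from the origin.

plate: A = 210 × 200 = 42000.00, centroid at (105.00, 100.00).
hole: A = −π·49² = -7542.96, centroid at (101.00, 118.00).
ΣA = 34457.04 mm², ΣAx_c = 3648160.64 mm³, ΣAy_c = 3309930.25 mm³.
x_c = 3648160.64/34457.04 = 105.88 mm; y_c = 3309930.25/34457.04 = 96.06 mm.

x_c = 105.88 mm, y_c = 96.06 mm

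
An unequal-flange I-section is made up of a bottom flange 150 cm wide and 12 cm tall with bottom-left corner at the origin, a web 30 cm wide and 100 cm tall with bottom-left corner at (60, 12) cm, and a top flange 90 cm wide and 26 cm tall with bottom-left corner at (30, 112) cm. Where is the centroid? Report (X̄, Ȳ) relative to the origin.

X̄ = 75.00 cm, Ȳ = 68.53 cm

Part | A | x̄ᵢ | ȳᵢ | A·x̄ᵢ | A·ȳᵢ
bottom flange | 1800.00 | 75.00 | 6.00 | 135000.00 | 10800.00
web | 3000.00 | 75.00 | 62.00 | 225000.00 | 186000.00
top flange | 2340.00 | 75.00 | 125.00 | 175500.00 | 292500.00
Σ | 7140.00 |  |  | 535500.00 | 489300.00
X̄ = 535500.00 / 7140.00 = 75.00 cm
Ȳ = 489300.00 / 7140.00 = 68.53 cm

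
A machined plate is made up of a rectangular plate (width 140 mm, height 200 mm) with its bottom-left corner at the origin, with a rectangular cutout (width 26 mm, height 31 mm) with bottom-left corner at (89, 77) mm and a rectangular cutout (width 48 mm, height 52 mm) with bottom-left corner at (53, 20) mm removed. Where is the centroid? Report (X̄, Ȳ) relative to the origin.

Part | A | x̄ᵢ | ȳᵢ | A·x̄ᵢ | A·ȳᵢ
plate | 28000.00 | 70.00 | 100.00 | 1960000.00 | 2800000.00
hole 1 | -806.00 | 102.00 | 92.50 | -82212.00 | -74555.00
hole 2 | -2496.00 | 77.00 | 46.00 | -192192.00 | -114816.00
Σ | 24698.00 |  |  | 1685596.00 | 2610629.00
X̄ = 1685596.00 / 24698.00 = 68.25 mm
Ȳ = 2610629.00 / 24698.00 = 105.70 mm

X̄ = 68.25 mm, Ȳ = 105.70 mm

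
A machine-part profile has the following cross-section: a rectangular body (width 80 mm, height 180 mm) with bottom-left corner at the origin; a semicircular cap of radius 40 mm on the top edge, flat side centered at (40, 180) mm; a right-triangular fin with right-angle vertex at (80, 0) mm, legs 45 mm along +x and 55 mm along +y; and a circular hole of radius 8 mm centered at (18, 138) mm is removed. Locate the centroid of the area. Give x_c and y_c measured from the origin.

x_c = 44.04 mm, y_c = 99.50 mm

Part | A | x̄ᵢ | ȳᵢ | A·x̄ᵢ | A·ȳᵢ
rectangular body | 14400.00 | 40.00 | 90.00 | 576000.00 | 1296000.00
semicircular top | 2513.27 | 40.00 | 196.98 | 100530.96 | 495056.01
triangular fin | 1237.50 | 95.00 | 18.33 | 117562.50 | 22687.50
hole | -201.06 | 18.00 | 138.00 | -3619.11 | -27746.55
Σ | 17949.71 |  |  | 790474.35 | 1785996.96
x_c = 790474.35 / 17949.71 = 44.04 mm
y_c = 1785996.96 / 17949.71 = 99.50 mm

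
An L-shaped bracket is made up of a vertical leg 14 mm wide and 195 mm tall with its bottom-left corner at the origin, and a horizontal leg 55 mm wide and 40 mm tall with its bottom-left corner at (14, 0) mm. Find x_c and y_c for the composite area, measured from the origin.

x_c = 22.40 mm, y_c = 62.92 mm

vertical leg: A = 14 × 195 = 2730.00, centroid at (7.00, 97.50).
horizontal leg: A = 55 × 40 = 2200.00, centroid at (41.50, 20.00).
ΣA = 4930.00 mm²
ΣAx_c = (2730.00)(7.00) + (2200.00)(41.50) = 110410.00 mm³
ΣAy_c = (2730.00)(97.50) + (2200.00)(20.00) = 310175.00 mm³
x_c = 110410.00 / 4930.00 = 22.40 mm
y_c = 310175.00 / 4930.00 = 62.92 mm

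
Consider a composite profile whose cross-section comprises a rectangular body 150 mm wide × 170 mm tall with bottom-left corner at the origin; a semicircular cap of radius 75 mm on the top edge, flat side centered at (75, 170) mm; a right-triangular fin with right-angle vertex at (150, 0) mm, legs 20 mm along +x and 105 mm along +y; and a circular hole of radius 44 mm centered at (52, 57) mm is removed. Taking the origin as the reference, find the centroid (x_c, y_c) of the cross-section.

x_c = 82.70 mm, y_c = 124.25 mm

Part | A | x̄ᵢ | ȳᵢ | A·x̄ᵢ | A·ȳᵢ
rectangular body | 25500.00 | 75.00 | 85.00 | 1912500.00 | 2167500.00
semicircular top | 8835.73 | 75.00 | 201.83 | 662679.70 | 1783323.99
triangular fin | 1050.00 | 156.67 | 35.00 | 164500.00 | 36750.00
hole | -6082.12 | 52.00 | 57.00 | -316270.42 | -346681.03
Σ | 29303.61 |  |  | 2423409.28 | 3640892.95
x_c = 2423409.28 / 29303.61 = 82.70 mm
y_c = 3640892.95 / 29303.61 = 124.25 mm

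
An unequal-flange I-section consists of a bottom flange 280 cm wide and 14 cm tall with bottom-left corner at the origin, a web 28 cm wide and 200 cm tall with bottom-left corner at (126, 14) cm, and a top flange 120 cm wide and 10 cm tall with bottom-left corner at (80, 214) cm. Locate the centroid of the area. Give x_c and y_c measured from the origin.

x_c = 140.00 cm, y_c = 86.63 cm

bottom flange: A = 280 × 14 = 3920.00, centroid at (140.00, 7.00).
web: A = 28 × 200 = 5600.00, centroid at (140.00, 114.00).
top flange: A = 120 × 10 = 1200.00, centroid at (140.00, 219.00).
ΣA = 10720.00 cm²
ΣAx_c = (3920.00)(140.00) + (5600.00)(140.00) + (1200.00)(140.00) = 1500800.00 cm³
ΣAy_c = (3920.00)(7.00) + (5600.00)(114.00) + (1200.00)(219.00) = 928640.00 cm³
x_c = 1500800.00 / 10720.00 = 140.00 cm
y_c = 928640.00 / 10720.00 = 86.63 cm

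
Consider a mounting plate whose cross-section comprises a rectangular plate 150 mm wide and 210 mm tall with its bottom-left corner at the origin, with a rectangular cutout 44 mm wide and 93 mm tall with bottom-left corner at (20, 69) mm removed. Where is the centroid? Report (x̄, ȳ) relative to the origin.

x̄ = 79.93 mm, ȳ = 103.43 mm

plate: A = 150 × 210 = 31500.00, centroid at (75.00, 105.00).
hole: A = −(44 × 93) = -4092.00, centroid at (42.00, 115.50).
ΣA = 27408.00 mm², ΣAx̄ = 2190636.00 mm³, ΣAȳ = 2834874.00 mm³.
x̄ = 2190636.00/27408.00 = 79.93 mm; ȳ = 2834874.00/27408.00 = 103.43 mm.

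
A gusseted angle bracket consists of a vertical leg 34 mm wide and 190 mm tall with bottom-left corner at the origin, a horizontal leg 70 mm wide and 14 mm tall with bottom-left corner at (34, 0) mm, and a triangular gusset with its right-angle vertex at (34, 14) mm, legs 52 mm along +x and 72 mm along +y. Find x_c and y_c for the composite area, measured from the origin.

x_c = 29.37 mm, y_c = 74.28 mm

Part | A | x̄ᵢ | ȳᵢ | A·x̄ᵢ | A·ȳᵢ
vertical leg | 6460.00 | 17.00 | 95.00 | 109820.00 | 613700.00
horizontal leg | 980.00 | 69.00 | 7.00 | 67620.00 | 6860.00
gusset | 1872.00 | 51.33 | 38.00 | 96096.00 | 71136.00
Σ | 9312.00 |  |  | 273536.00 | 691696.00
x_c = 273536.00 / 9312.00 = 29.37 mm
y_c = 691696.00 / 9312.00 = 74.28 mm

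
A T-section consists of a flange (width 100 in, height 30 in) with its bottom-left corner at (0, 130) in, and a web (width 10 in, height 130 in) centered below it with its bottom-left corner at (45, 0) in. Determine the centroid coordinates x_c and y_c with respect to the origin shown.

Part | A | x̄ᵢ | ȳᵢ | A·x̄ᵢ | A·ȳᵢ
web | 1300.00 | 50.00 | 65.00 | 65000.00 | 84500.00
flange | 3000.00 | 50.00 | 145.00 | 150000.00 | 435000.00
Σ | 4300.00 |  |  | 215000.00 | 519500.00
x_c = 215000.00 / 4300.00 = 50.00 in
y_c = 519500.00 / 4300.00 = 120.81 in

x_c = 50.00 in, y_c = 120.81 in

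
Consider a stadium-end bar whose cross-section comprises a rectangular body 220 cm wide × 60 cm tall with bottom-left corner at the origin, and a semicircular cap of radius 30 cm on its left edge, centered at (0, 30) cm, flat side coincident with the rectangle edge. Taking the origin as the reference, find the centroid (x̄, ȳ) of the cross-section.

rectangular body: A = 220 × 60 = 13200.00, centroid at (110.00, 30.00).
semicircular end: A = ½π·30² = 1413.72, centroid at (-12.73, 30.00).
ΣA = 14613.72 cm²
ΣAx̄ = (13200.00)(110.00) + (1413.72)(-12.73) = 1434000.00 cm³
ΣAȳ = (13200.00)(30.00) + (1413.72)(30.00) = 438411.50 cm³
x̄ = 1434000.00 / 14613.72 = 98.13 cm
ȳ = 438411.50 / 14613.72 = 30.00 cm

x̄ = 98.13 cm, ȳ = 30.00 cm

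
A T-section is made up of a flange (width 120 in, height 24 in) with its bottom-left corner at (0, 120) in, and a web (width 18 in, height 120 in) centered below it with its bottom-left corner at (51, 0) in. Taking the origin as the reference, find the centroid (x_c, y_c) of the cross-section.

x_c = 60.00 in, y_c = 101.14 in

Part | A | x̄ᵢ | ȳᵢ | A·x̄ᵢ | A·ȳᵢ
web | 2160.00 | 60.00 | 60.00 | 129600.00 | 129600.00
flange | 2880.00 | 60.00 | 132.00 | 172800.00 | 380160.00
Σ | 5040.00 |  |  | 302400.00 | 509760.00
x_c = 302400.00 / 5040.00 = 60.00 in
y_c = 509760.00 / 5040.00 = 101.14 in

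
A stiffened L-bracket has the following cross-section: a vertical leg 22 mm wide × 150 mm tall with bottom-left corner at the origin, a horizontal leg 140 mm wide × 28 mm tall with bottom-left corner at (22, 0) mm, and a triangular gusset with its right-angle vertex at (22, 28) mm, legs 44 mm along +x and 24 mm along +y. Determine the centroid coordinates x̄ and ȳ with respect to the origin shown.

Part | A | x̄ᵢ | ȳᵢ | A·x̄ᵢ | A·ȳᵢ
vertical leg | 3300.00 | 11.00 | 75.00 | 36300.00 | 247500.00
horizontal leg | 3920.00 | 92.00 | 14.00 | 360640.00 | 54880.00
gusset | 528.00 | 36.67 | 36.00 | 19360.00 | 19008.00
Σ | 7748.00 |  |  | 416300.00 | 321388.00
x̄ = 416300.00 / 7748.00 = 53.73 mm
ȳ = 321388.00 / 7748.00 = 41.48 mm

x̄ = 53.73 mm, ȳ = 41.48 mm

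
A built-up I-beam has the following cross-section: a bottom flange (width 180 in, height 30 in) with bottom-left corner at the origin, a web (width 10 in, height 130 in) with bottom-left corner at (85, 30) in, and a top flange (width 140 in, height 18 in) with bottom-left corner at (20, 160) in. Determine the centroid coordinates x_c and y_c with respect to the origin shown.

bottom flange: A = 180 × 30 = 5400.00, centroid at (90.00, 15.00).
web: A = 10 × 130 = 1300.00, centroid at (90.00, 95.00).
top flange: A = 140 × 18 = 2520.00, centroid at (90.00, 169.00).
ΣA = 9220.00 in², ΣAx_c = 829800.00 in³, ΣAy_c = 630380.00 in³.
x_c = 829800.00/9220.00 = 90.00 in; y_c = 630380.00/9220.00 = 68.37 in.

x_c = 90.00 in, y_c = 68.37 in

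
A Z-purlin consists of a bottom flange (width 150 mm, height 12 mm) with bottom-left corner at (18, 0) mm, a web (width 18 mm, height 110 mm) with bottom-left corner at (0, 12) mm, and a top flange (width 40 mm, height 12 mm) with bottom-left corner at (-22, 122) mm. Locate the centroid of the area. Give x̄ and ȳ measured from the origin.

x̄ = 43.25 mm, ȳ = 48.10 mm

Part | A | x̄ᵢ | ȳᵢ | A·x̄ᵢ | A·ȳᵢ
bottom flange | 1800.00 | 93.00 | 6.00 | 167400.00 | 10800.00
web | 1980.00 | 9.00 | 67.00 | 17820.00 | 132660.00
top flange | 480.00 | -2.00 | 128.00 | -960.00 | 61440.00
Σ | 4260.00 |  |  | 184260.00 | 204900.00
x̄ = 184260.00 / 4260.00 = 43.25 mm
ȳ = 204900.00 / 4260.00 = 48.10 mm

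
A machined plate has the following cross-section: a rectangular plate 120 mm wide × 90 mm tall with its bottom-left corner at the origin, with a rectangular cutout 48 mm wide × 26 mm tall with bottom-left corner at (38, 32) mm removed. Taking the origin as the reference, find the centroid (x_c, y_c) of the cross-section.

Part | A | x̄ᵢ | ȳᵢ | A·x̄ᵢ | A·ȳᵢ
plate | 10800.00 | 60.00 | 45.00 | 648000.00 | 486000.00
hole | -1248.00 | 62.00 | 45.00 | -77376.00 | -56160.00
Σ | 9552.00 |  |  | 570624.00 | 429840.00
x_c = 570624.00 / 9552.00 = 59.74 mm
y_c = 429840.00 / 9552.00 = 45.00 mm

x_c = 59.74 mm, y_c = 45.00 mm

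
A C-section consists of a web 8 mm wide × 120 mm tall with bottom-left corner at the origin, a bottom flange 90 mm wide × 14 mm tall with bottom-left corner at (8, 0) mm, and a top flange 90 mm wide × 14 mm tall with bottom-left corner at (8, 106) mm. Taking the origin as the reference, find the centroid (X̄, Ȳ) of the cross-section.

X̄ = 39.48 mm, Ȳ = 60.00 mm

web: A = 8 × 120 = 960.00, centroid at (4.00, 60.00).
bottom flange: A = 90 × 14 = 1260.00, centroid at (53.00, 7.00).
top flange: A = 90 × 14 = 1260.00, centroid at (53.00, 113.00).
ΣA = 3480.00 mm², ΣAX̄ = 137400.00 mm³, ΣAȲ = 208800.00 mm³.
X̄ = 137400.00/3480.00 = 39.48 mm; Ȳ = 208800.00/3480.00 = 60.00 mm.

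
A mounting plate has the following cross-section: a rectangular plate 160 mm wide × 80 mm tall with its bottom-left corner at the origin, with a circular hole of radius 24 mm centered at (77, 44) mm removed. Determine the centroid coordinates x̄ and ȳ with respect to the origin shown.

x̄ = 80.49 mm, ȳ = 39.34 mm

plate: A = 160 × 80 = 12800.00, centroid at (80.00, 40.00).
hole: A = −π·24² = -1809.56, centroid at (77.00, 44.00).
ΣA = 10990.44 mm²
ΣAx̄ = (12800.00)(80.00) + (-1809.56)(77.00) = 884664.08 mm³
ΣAȳ = (12800.00)(40.00) + (-1809.56)(44.00) = 432379.48 mm³
x̄ = 884664.08 / 10990.44 = 80.49 mm
ȳ = 432379.48 / 10990.44 = 39.34 mm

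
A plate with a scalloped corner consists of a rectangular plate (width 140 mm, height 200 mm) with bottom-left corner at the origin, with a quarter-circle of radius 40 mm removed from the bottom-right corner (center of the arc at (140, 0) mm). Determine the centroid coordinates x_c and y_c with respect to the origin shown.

x_c = 67.51 mm, y_c = 103.90 mm

plate: A = 140 × 200 = 28000.00, centroid at (70.00, 100.00).
removed quarter-circle: A = −¼π·40² = -1256.64, centroid at (123.02, 16.98).
ΣA = 26743.36 mm²
ΣAx_c = (28000.00)(70.00) + (-1256.64)(123.02) = 1805404.14 mm³
ΣAy_c = (28000.00)(100.00) + (-1256.64)(16.98) = 2778666.67 mm³
x_c = 1805404.14 / 26743.36 = 67.51 mm
y_c = 2778666.67 / 26743.36 = 103.90 mm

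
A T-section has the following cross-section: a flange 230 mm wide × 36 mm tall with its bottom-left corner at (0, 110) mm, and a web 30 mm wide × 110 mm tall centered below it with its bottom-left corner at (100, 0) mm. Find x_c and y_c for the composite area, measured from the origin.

x_c = 115.00 mm, y_c = 107.20 mm

web: A = 30 × 110 = 3300.00, centroid at (115.00, 55.00).
flange: A = 230 × 36 = 8280.00, centroid at (115.00, 128.00).
ΣA = 11580.00 mm², ΣAx_c = 1331700.00 mm³, ΣAy_c = 1241340.00 mm³.
x_c = 1331700.00/11580.00 = 115.00 mm; y_c = 1241340.00/11580.00 = 107.20 mm.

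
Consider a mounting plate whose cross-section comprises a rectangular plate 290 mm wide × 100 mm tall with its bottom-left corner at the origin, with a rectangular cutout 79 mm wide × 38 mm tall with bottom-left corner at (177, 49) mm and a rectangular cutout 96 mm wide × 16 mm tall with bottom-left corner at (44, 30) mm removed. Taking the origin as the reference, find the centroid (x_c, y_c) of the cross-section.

Part | A | x̄ᵢ | ȳᵢ | A·x̄ᵢ | A·ȳᵢ
plate | 29000.00 | 145.00 | 50.00 | 4205000.00 | 1450000.00
hole 1 | -3002.00 | 216.50 | 68.00 | -649933.00 | -204136.00
hole 2 | -1536.00 | 92.00 | 38.00 | -141312.00 | -58368.00
Σ | 24462.00 |  |  | 3413755.00 | 1187496.00
x_c = 3413755.00 / 24462.00 = 139.55 mm
y_c = 1187496.00 / 24462.00 = 48.54 mm

x_c = 139.55 mm, y_c = 48.54 mm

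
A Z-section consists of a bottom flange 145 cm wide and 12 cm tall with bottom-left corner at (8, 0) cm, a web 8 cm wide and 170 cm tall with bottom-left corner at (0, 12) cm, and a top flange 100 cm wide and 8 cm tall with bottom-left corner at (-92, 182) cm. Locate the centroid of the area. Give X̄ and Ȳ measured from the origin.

bottom flange: A = 145 × 12 = 1740.00, centroid at (80.50, 6.00).
web: A = 8 × 170 = 1360.00, centroid at (4.00, 97.00).
top flange: A = 100 × 8 = 800.00, centroid at (-42.00, 186.00).
ΣA = 3900.00 cm²
ΣAX̄ = (1740.00)(80.50) + (1360.00)(4.00) + (800.00)(-42.00) = 111910.00 cm³
ΣAȲ = (1740.00)(6.00) + (1360.00)(97.00) + (800.00)(186.00) = 291160.00 cm³
X̄ = 111910.00 / 3900.00 = 28.69 cm
Ȳ = 291160.00 / 3900.00 = 74.66 cm

X̄ = 28.69 cm, Ȳ = 74.66 cm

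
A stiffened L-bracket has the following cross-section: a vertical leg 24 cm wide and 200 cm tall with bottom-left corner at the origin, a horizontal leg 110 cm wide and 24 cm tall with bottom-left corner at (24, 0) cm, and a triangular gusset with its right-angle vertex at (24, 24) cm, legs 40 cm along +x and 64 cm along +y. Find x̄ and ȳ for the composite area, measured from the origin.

vertical leg: A = 24 × 200 = 4800.00, centroid at (12.00, 100.00).
horizontal leg: A = 110 × 24 = 2640.00, centroid at (79.00, 12.00).
gusset: A = ½·40·64 = 1280.00, centroid at (37.33, 45.33).
ΣA = 8720.00 cm², ΣAx̄ = 313946.67 cm³, ΣAȳ = 569706.67 cm³.
x̄ = 313946.67/8720.00 = 36.00 cm; ȳ = 569706.67/8720.00 = 65.33 cm.

x̄ = 36.00 cm, ȳ = 65.33 cm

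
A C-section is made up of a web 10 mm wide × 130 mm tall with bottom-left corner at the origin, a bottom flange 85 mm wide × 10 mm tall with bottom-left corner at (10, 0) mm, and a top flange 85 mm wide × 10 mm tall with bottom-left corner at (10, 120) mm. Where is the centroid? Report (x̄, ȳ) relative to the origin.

web: A = 10 × 130 = 1300.00, centroid at (5.00, 65.00).
bottom flange: A = 85 × 10 = 850.00, centroid at (52.50, 5.00).
top flange: A = 85 × 10 = 850.00, centroid at (52.50, 125.00).
ΣA = 3000.00 mm², ΣAx̄ = 95750.00 mm³, ΣAȳ = 195000.00 mm³.
x̄ = 95750.00/3000.00 = 31.92 mm; ȳ = 195000.00/3000.00 = 65.00 mm.

x̄ = 31.92 mm, ȳ = 65.00 mm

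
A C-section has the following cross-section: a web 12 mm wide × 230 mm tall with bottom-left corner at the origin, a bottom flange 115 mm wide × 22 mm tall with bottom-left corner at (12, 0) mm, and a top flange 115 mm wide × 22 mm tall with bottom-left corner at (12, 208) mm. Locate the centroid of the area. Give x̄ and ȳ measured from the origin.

x̄ = 47.09 mm, ȳ = 115.00 mm

Part | A | x̄ᵢ | ȳᵢ | A·x̄ᵢ | A·ȳᵢ
web | 2760.00 | 6.00 | 115.00 | 16560.00 | 317400.00
bottom flange | 2530.00 | 69.50 | 11.00 | 175835.00 | 27830.00
top flange | 2530.00 | 69.50 | 219.00 | 175835.00 | 554070.00
Σ | 7820.00 |  |  | 368230.00 | 899300.00
x̄ = 368230.00 / 7820.00 = 47.09 mm
ȳ = 899300.00 / 7820.00 = 115.00 mm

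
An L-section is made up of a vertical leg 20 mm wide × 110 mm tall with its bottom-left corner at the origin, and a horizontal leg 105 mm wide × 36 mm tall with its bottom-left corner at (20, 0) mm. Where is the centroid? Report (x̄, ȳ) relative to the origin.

x̄ = 49.51 mm, ȳ = 31.61 mm

vertical leg: A = 20 × 110 = 2200.00, centroid at (10.00, 55.00).
horizontal leg: A = 105 × 36 = 3780.00, centroid at (72.50, 18.00).
ΣA = 5980.00 mm²
ΣAx̄ = (2200.00)(10.00) + (3780.00)(72.50) = 296050.00 mm³
ΣAȳ = (2200.00)(55.00) + (3780.00)(18.00) = 189040.00 mm³
x̄ = 296050.00 / 5980.00 = 49.51 mm
ȳ = 189040.00 / 5980.00 = 31.61 mm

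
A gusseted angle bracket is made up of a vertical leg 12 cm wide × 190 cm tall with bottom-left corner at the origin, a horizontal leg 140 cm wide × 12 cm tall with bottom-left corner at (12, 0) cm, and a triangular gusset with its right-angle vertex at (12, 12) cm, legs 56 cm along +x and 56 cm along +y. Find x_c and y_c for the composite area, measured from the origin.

vertical leg: A = 12 × 190 = 2280.00, centroid at (6.00, 95.00).
horizontal leg: A = 140 × 12 = 1680.00, centroid at (82.00, 6.00).
gusset: A = ½·56·56 = 1568.00, centroid at (30.67, 30.67).
ΣA = 5528.00 cm², ΣAx_c = 199525.33 cm³, ΣAy_c = 274765.33 cm³.
x_c = 199525.33/5528.00 = 36.09 cm; y_c = 274765.33/5528.00 = 49.70 cm.

x_c = 36.09 cm, y_c = 49.70 cm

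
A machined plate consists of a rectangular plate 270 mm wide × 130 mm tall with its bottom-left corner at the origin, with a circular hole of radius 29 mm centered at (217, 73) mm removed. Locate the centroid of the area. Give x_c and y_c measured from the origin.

x_c = 128.33 mm, y_c = 64.35 mm

Part | A | x̄ᵢ | ȳᵢ | A·x̄ᵢ | A·ȳᵢ
plate | 35100.00 | 135.00 | 65.00 | 4738500.00 | 2281500.00
hole | -2642.08 | 217.00 | 73.00 | -573331.23 | -192871.80
Σ | 32457.92 |  |  | 4165168.77 | 2088628.20
x_c = 4165168.77 / 32457.92 = 128.33 mm
y_c = 2088628.20 / 32457.92 = 64.35 mm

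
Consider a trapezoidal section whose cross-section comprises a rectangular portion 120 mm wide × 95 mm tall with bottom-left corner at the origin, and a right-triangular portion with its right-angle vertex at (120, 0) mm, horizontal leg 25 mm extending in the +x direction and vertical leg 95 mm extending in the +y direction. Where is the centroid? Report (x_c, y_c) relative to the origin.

x_c = 66.45 mm, y_c = 46.01 mm

rectangular portion: A = 120 × 95 = 11400.00, centroid at (60.00, 47.50).
triangular portion: A = ½·25·95 = 1187.50, centroid at (128.33, 31.67).
ΣA = 12587.50 mm², ΣAx_c = 836395.83 mm³, ΣAy_c = 579104.17 mm³.
x_c = 836395.83/12587.50 = 66.45 mm; y_c = 579104.17/12587.50 = 46.01 mm.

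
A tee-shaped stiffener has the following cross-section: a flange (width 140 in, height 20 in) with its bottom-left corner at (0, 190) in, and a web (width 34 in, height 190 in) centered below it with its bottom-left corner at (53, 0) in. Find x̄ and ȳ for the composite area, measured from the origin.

x̄ = 70.00 in, ȳ = 126.75 in

Part | A | x̄ᵢ | ȳᵢ | A·x̄ᵢ | A·ȳᵢ
web | 6460.00 | 70.00 | 95.00 | 452200.00 | 613700.00
flange | 2800.00 | 70.00 | 200.00 | 196000.00 | 560000.00
Σ | 9260.00 |  |  | 648200.00 | 1173700.00
x̄ = 648200.00 / 9260.00 = 70.00 in
ȳ = 1173700.00 / 9260.00 = 126.75 in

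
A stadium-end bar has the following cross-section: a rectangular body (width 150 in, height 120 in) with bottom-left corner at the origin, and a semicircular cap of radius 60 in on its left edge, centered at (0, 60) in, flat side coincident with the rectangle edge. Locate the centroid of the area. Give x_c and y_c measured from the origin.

x_c = 50.98 in, y_c = 60.00 in

Part | A | x̄ᵢ | ȳᵢ | A·x̄ᵢ | A·ȳᵢ
rectangular body | 18000.00 | 75.00 | 60.00 | 1350000.00 | 1080000.00
semicircular end | 5654.87 | -25.46 | 60.00 | -144000.00 | 339292.01
Σ | 23654.87 |  |  | 1206000.00 | 1419292.01
x_c = 1206000.00 / 23654.87 = 50.98 in
y_c = 1419292.01 / 23654.87 = 60.00 in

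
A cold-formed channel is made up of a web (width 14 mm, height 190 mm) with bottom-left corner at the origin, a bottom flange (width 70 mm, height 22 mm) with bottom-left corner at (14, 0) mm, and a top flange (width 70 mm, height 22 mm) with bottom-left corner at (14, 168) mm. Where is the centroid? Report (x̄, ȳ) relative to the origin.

web: A = 14 × 190 = 2660.00, centroid at (7.00, 95.00).
bottom flange: A = 70 × 22 = 1540.00, centroid at (49.00, 11.00).
top flange: A = 70 × 22 = 1540.00, centroid at (49.00, 179.00).
ΣA = 5740.00 mm², ΣAx̄ = 169540.00 mm³, ΣAȳ = 545300.00 mm³.
x̄ = 169540.00/5740.00 = 29.54 mm; ȳ = 545300.00/5740.00 = 95.00 mm.

x̄ = 29.54 mm, ȳ = 95.00 mm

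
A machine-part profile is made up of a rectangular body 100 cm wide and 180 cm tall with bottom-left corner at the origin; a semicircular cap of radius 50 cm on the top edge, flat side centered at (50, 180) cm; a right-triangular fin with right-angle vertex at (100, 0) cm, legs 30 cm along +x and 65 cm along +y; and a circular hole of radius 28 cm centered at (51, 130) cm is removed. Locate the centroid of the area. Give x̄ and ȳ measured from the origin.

x̄ = 52.74 cm, ȳ = 103.29 cm

rectangular body: A = 100 × 180 = 18000.00, centroid at (50.00, 90.00).
semicircular top: A = ½π·50² = 3926.99, centroid at (50.00, 201.22).
triangular fin: A = ½·30·65 = 975.00, centroid at (110.00, 21.67).
hole: A = −π·28² = -2463.01, centroid at (51.00, 130.00).
ΣA = 20438.98 cm²
ΣAx̄ = (18000.00)(50.00) + (3926.99)(50.00) + (975.00)(110.00) + (-2463.01)(51.00) = 1077986.10 cm³
ΣAȳ = (18000.00)(90.00) + (3926.99)(201.22) + (975.00)(21.67) + (-2463.01)(130.00) = 2111125.56 cm³
x̄ = 1077986.10 / 20438.98 = 52.74 cm
ȳ = 2111125.56 / 20438.98 = 103.29 cm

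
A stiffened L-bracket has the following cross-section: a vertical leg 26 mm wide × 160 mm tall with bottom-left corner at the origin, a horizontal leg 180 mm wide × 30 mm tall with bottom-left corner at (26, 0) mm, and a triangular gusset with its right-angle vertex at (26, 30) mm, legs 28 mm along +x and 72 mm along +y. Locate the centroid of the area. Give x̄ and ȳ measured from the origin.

Part | A | x̄ᵢ | ȳᵢ | A·x̄ᵢ | A·ȳᵢ
vertical leg | 4160.00 | 13.00 | 80.00 | 54080.00 | 332800.00
horizontal leg | 5400.00 | 116.00 | 15.00 | 626400.00 | 81000.00
gusset | 1008.00 | 35.33 | 54.00 | 35616.00 | 54432.00
Σ | 10568.00 |  |  | 716096.00 | 468232.00
x̄ = 716096.00 / 10568.00 = 67.76 mm
ȳ = 468232.00 / 10568.00 = 44.31 mm

x̄ = 67.76 mm, ȳ = 44.31 mm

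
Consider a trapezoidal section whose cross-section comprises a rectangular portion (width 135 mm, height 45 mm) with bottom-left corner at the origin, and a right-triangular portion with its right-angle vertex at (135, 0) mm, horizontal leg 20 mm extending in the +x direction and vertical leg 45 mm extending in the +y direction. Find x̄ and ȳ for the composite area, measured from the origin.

x̄ = 72.61 mm, ȳ = 21.98 mm

rectangular portion: A = 135 × 45 = 6075.00, centroid at (67.50, 22.50).
triangular portion: A = ½·20·45 = 450.00, centroid at (141.67, 15.00).
ΣA = 6525.00 mm², ΣAx̄ = 473812.50 mm³, ΣAȳ = 143437.50 mm³.
x̄ = 473812.50/6525.00 = 72.61 mm; ȳ = 143437.50/6525.00 = 21.98 mm.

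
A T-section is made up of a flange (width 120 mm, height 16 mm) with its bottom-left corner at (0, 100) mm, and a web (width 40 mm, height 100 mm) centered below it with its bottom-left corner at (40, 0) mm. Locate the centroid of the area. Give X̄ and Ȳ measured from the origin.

Part | A | x̄ᵢ | ȳᵢ | A·x̄ᵢ | A·ȳᵢ
web | 4000.00 | 60.00 | 50.00 | 240000.00 | 200000.00
flange | 1920.00 | 60.00 | 108.00 | 115200.00 | 207360.00
Σ | 5920.00 |  |  | 355200.00 | 407360.00
X̄ = 355200.00 / 5920.00 = 60.00 mm
Ȳ = 407360.00 / 5920.00 = 68.81 mm

X̄ = 60.00 mm, Ȳ = 68.81 mm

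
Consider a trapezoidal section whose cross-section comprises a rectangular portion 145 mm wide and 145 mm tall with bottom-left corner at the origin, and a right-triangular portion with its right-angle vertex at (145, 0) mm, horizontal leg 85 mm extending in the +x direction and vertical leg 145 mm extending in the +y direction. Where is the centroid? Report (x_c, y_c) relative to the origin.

rectangular portion: A = 145 × 145 = 21025.00, centroid at (72.50, 72.50).
triangular portion: A = ½·85·145 = 6162.50, centroid at (173.33, 48.33).
ΣA = 27187.50 mm², ΣAx_c = 2592479.17 mm³, ΣAy_c = 1822166.67 mm³.
x_c = 2592479.17/27187.50 = 95.36 mm; y_c = 1822166.67/27187.50 = 67.02 mm.

x_c = 95.36 mm, y_c = 67.02 mm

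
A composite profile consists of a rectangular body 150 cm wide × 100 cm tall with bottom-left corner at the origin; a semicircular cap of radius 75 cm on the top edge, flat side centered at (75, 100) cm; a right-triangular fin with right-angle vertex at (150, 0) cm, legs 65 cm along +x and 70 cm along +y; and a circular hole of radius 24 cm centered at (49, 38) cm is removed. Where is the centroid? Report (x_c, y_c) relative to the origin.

x_c = 85.99 cm, y_c = 78.15 cm

Part | A | x̄ᵢ | ȳᵢ | A·x̄ᵢ | A·ȳᵢ
rectangular body | 15000.00 | 75.00 | 50.00 | 1125000.00 | 750000.00
semicircular top | 8835.73 | 75.00 | 131.83 | 662679.70 | 1164822.93
triangular fin | 2275.00 | 171.67 | 23.33 | 390541.67 | 53083.33
hole | -1809.56 | 49.00 | 38.00 | -88668.31 | -68763.18
Σ | 24301.17 |  |  | 2089553.06 | 1899143.09
x_c = 2089553.06 / 24301.17 = 85.99 cm
y_c = 1899143.09 / 24301.17 = 78.15 cm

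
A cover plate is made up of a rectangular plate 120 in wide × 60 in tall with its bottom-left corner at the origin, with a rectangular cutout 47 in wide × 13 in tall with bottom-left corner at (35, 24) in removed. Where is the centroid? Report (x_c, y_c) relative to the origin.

x_c = 60.14 in, y_c = 29.95 in

plate: A = 120 × 60 = 7200.00, centroid at (60.00, 30.00).
hole: A = −(47 × 13) = -611.00, centroid at (58.50, 30.50).
ΣA = 6589.00 in², ΣAx_c = 396256.50 in³, ΣAy_c = 197364.50 in³.
x_c = 396256.50/6589.00 = 60.14 in; y_c = 197364.50/6589.00 = 29.95 in.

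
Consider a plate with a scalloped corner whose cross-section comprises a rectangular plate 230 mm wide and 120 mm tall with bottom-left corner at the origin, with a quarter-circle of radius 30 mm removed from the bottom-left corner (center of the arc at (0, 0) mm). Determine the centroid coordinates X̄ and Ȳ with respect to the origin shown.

Part | A | x̄ᵢ | ȳᵢ | A·x̄ᵢ | A·ȳᵢ
plate | 27600.00 | 115.00 | 60.00 | 3174000.00 | 1656000.00
removed quarter-circle | -706.86 | 12.73 | 12.73 | -9000.00 | -9000.00
Σ | 26893.14 |  |  | 3165000.00 | 1647000.00
X̄ = 3165000.00 / 26893.14 = 117.69 mm
Ȳ = 1647000.00 / 26893.14 = 61.24 mm

X̄ = 117.69 mm, Ȳ = 61.24 mm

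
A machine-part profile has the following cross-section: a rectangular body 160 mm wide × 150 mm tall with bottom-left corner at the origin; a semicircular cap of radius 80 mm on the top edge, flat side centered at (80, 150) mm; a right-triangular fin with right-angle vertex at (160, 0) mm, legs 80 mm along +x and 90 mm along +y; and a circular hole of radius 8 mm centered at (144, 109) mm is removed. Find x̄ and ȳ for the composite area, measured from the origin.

rectangular body: A = 160 × 150 = 24000.00, centroid at (80.00, 75.00).
semicircular top: A = ½π·80² = 10053.10, centroid at (80.00, 183.95).
triangular fin: A = ½·80·90 = 3600.00, centroid at (186.67, 30.00).
hole: A = −π·8² = -201.06, centroid at (144.00, 109.00).
ΣA = 37452.03 mm², ΣAx̄ = 3367294.80 mm³, ΣAȳ = 3735382.06 mm³.
x̄ = 3367294.80/37452.03 = 89.91 mm; ȳ = 3735382.06/37452.03 = 99.74 mm.

x̄ = 89.91 mm, ȳ = 99.74 mm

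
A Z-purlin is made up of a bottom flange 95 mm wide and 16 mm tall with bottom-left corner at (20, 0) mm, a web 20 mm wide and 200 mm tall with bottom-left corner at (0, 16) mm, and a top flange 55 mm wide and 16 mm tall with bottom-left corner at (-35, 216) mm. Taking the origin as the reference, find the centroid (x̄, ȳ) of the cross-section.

bottom flange: A = 95 × 16 = 1520.00, centroid at (67.50, 8.00).
web: A = 20 × 200 = 4000.00, centroid at (10.00, 116.00).
top flange: A = 55 × 16 = 880.00, centroid at (-7.50, 224.00).
ΣA = 6400.00 mm²
ΣAx̄ = (1520.00)(67.50) + (4000.00)(10.00) + (880.00)(-7.50) = 136000.00 mm³
ΣAȳ = (1520.00)(8.00) + (4000.00)(116.00) + (880.00)(224.00) = 673280.00 mm³
x̄ = 136000.00 / 6400.00 = 21.25 mm
ȳ = 673280.00 / 6400.00 = 105.20 mm

x̄ = 21.25 mm, ȳ = 105.20 mm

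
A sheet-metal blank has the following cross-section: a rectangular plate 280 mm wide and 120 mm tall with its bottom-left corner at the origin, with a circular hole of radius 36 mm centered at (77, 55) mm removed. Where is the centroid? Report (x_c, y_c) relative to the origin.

x_c = 148.69 mm, y_c = 60.69 mm

plate: A = 280 × 120 = 33600.00, centroid at (140.00, 60.00).
hole: A = −π·36² = -4071.50, centroid at (77.00, 55.00).
ΣA = 29528.50 mm²
ΣAx_c = (33600.00)(140.00) + (-4071.50)(77.00) = 4390494.19 mm³
ΣAy_c = (33600.00)(60.00) + (-4071.50)(55.00) = 1792067.28 mm³
x_c = 4390494.19 / 29528.50 = 148.69 mm
y_c = 1792067.28 / 29528.50 = 60.69 mm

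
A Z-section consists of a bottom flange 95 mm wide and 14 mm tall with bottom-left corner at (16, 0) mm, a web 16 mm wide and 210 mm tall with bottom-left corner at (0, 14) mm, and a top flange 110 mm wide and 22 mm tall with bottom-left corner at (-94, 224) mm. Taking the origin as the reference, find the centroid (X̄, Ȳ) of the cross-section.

bottom flange: A = 95 × 14 = 1330.00, centroid at (63.50, 7.00).
web: A = 16 × 210 = 3360.00, centroid at (8.00, 119.00).
top flange: A = 110 × 22 = 2420.00, centroid at (-39.00, 235.00).
ΣA = 7110.00 mm², ΣAX̄ = 16955.00 mm³, ΣAȲ = 977850.00 mm³.
X̄ = 16955.00/7110.00 = 2.38 mm; Ȳ = 977850.00/7110.00 = 137.53 mm.

X̄ = 2.38 mm, Ȳ = 137.53 mm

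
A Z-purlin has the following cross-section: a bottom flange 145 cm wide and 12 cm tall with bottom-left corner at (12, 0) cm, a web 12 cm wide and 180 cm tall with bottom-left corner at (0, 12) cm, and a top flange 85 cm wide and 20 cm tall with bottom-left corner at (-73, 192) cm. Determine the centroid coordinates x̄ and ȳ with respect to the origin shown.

bottom flange: A = 145 × 12 = 1740.00, centroid at (84.50, 6.00).
web: A = 12 × 180 = 2160.00, centroid at (6.00, 102.00).
top flange: A = 85 × 20 = 1700.00, centroid at (-30.50, 202.00).
ΣA = 5600.00 cm²
ΣAx̄ = (1740.00)(84.50) + (2160.00)(6.00) + (1700.00)(-30.50) = 108140.00 cm³
ΣAȳ = (1740.00)(6.00) + (2160.00)(102.00) + (1700.00)(202.00) = 574160.00 cm³
x̄ = 108140.00 / 5600.00 = 19.31 cm
ȳ = 574160.00 / 5600.00 = 102.53 cm

x̄ = 19.31 cm, ȳ = 102.53 cm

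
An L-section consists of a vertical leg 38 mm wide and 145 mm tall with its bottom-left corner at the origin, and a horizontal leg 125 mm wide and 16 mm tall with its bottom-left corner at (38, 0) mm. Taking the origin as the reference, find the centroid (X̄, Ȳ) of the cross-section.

X̄ = 40.70 mm, Ȳ = 55.32 mm

Part | A | x̄ᵢ | ȳᵢ | A·x̄ᵢ | A·ȳᵢ
vertical leg | 5510.00 | 19.00 | 72.50 | 104690.00 | 399475.00
horizontal leg | 2000.00 | 100.50 | 8.00 | 201000.00 | 16000.00
Σ | 7510.00 |  |  | 305690.00 | 415475.00
X̄ = 305690.00 / 7510.00 = 40.70 mm
Ȳ = 415475.00 / 7510.00 = 55.32 mm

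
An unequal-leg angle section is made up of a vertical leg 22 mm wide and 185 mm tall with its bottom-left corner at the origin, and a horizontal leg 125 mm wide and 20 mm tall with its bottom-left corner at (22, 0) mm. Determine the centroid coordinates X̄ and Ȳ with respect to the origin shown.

vertical leg: A = 22 × 185 = 4070.00, centroid at (11.00, 92.50).
horizontal leg: A = 125 × 20 = 2500.00, centroid at (84.50, 10.00).
ΣA = 6570.00 mm²
ΣAX̄ = (4070.00)(11.00) + (2500.00)(84.50) = 256020.00 mm³
ΣAȲ = (4070.00)(92.50) + (2500.00)(10.00) = 401475.00 mm³
X̄ = 256020.00 / 6570.00 = 38.97 mm
Ȳ = 401475.00 / 6570.00 = 61.11 mm

X̄ = 38.97 mm, Ȳ = 61.11 mm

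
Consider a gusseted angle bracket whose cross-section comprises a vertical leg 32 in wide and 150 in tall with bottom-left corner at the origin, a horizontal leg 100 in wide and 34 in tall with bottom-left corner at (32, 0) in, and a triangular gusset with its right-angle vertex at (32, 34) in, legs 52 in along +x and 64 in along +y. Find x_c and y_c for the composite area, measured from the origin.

x_c = 44.37 in, y_c = 51.69 in

vertical leg: A = 32 × 150 = 4800.00, centroid at (16.00, 75.00).
horizontal leg: A = 100 × 34 = 3400.00, centroid at (82.00, 17.00).
gusset: A = ½·52·64 = 1664.00, centroid at (49.33, 55.33).
ΣA = 9864.00 in²
ΣAx_c = (4800.00)(16.00) + (3400.00)(82.00) + (1664.00)(49.33) = 437690.67 in³
ΣAy_c = (4800.00)(75.00) + (3400.00)(17.00) + (1664.00)(55.33) = 509874.67 in³
x_c = 437690.67 / 9864.00 = 44.37 in
y_c = 509874.67 / 9864.00 = 51.69 in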